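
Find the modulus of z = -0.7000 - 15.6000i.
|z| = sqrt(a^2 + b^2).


|z| = sqrt((-0.7)^2 + (-15.6)^2) = sqrt(0.49 + 243.36) = sqrt(243.85) = 15.6157

|z| = 15.6157


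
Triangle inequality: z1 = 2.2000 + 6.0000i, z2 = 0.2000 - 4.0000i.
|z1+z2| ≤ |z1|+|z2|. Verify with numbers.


|z1| = sqrt(2.2^2 + 6^2) = sqrt(40.84) = 6.3906
|z2| = sqrt(0.2^2 + (-4)^2) = sqrt(16.04) = 4.0050
z1+z2 = 2.4000 + 2.0000i
|z1+z2| = sqrt(9.76) = 3.1241
|z1|+|z2| = 6.3906 + 4.0050 = 10.3956

|z1+z2| = 3.1241 ≤ |z1|+|z2| = 10.3956 (verified)


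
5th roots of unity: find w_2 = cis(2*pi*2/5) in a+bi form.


Angle = 360*2/5 = 144°
a = cos(144°) = -0.8090
b = sin(144°) = 0.5878

-0.8090 + 0.5878i


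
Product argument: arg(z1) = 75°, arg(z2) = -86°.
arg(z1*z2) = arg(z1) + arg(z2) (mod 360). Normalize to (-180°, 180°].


arg(z1*z2) = 75° - 86° = -11°
Normalized to (-180°, 180°]: -11°

-11°


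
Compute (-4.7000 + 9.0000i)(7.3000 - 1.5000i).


Real = -4.7*7.3 - 9*(-1.5) = -34.31 - (-13.5) = -20.81
Imag = -4.7*(-1.5) + 7.3*9 = 7.05 + 65.7 = 72.75

-20.8100 + 72.7500i


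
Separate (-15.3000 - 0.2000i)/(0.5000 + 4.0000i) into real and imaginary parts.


Multiply by conjugate: (-15.3000 - 0.2000i)(0.5000 - 4.0000i) / (0.5^2 + 4^2)
Numerator real = -15.3*0.5 - (0.2)*4 = -8.45
Numerator imag = -0.2*0.5 - (-15.3)*4 = 61.1
Denominator = 16.25
Re(z) = -8.45/16.25 = -0.5200
Im(z) = 61.1/16.25 = 3.7600

Re(z) = -0.5200, Im(z) = 3.7600


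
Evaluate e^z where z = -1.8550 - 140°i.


e^-1.8550 = 0.15645
cos(-140°) = -0.766
sin(-140°) = -0.6428
Real = 0.15645*(-0.766) = -0.1198
Imag = 0.15645*(-0.6428) = -0.1006

-0.1198 - 0.1006i


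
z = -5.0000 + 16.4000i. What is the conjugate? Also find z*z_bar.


z_bar = -5.0000 - 16.4000i
z*z_bar = (-5)^2 + 16.4^2 = 25 + 268.96 = 293.96

z_bar = -5.0000 - 16.4000i, z*z_bar = 293.96


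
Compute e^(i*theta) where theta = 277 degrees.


cos(277°) = 0.1219
sin(277°) = -0.9925

e^(i*277°) = 0.1219 - 0.9925i


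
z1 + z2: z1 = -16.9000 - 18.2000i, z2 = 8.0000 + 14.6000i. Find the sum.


Real: -16.9 + 8 = -8.9
Imag: -18.2 + 14.6 = -3.6

-8.9000 - 3.6000i


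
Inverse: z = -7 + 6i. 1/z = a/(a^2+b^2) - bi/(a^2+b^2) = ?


|z|^2 = 49+36 = 85
1/z = (-7 - 6i)/85

1/z = -0.0824 - 0.0706i


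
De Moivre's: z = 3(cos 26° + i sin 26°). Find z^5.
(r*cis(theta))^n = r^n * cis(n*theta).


r^5 = 3^5 = 243
n*theta = 5*26° = 130° = 130° (mod 360)
a = 243*cos(130°) = -156.1974
b = 243*sin(130°) = 186.1488

243 cis(130°) = -156.1974 + 186.1488i


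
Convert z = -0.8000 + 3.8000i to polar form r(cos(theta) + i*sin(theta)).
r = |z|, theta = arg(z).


r = sqrt(0.64+14.44) = sqrt(15.08) = 3.8833
theta = atan2(3.8, -0.8) = 101.8887 degrees

r = 3.8833, theta = 101.8887 degrees


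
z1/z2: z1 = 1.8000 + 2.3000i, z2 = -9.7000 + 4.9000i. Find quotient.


Conjugate of z2 = -9.7000 - 4.9000i
Numerator: (1.8000 + 2.3000i)(-9.7000 - 4.9000i) = -6.1900 - 31.1300i
Denominator: (-9.7)^2 + 4.9^2 = 118.1
Result = (-6.1900 - 31.1300i)/118.1

-0.0524 - 0.2636i


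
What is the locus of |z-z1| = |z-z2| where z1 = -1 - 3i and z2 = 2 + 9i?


Equal distances means the locus is the perpendicular bisector of z1 and z2.
Midpoint = ((-1+2)/2, (-3+9)/2) = (0.5000, 3.0000)

Perpendicular bisector through (0.5000, 3.0000)


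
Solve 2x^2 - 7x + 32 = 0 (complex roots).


disc = (-7)^2 - 4*2*32 = 49 - 256 = -207
sqrt(|disc|) = sqrt(207) = 14.3875
Real part = 7/(2*2) = 1.7500
Imag part = 14.3875/(2*2) = 3.5969

1.7500 ± 3.5969i


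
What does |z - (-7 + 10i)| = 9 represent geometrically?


|z - z0| = r is a circle with center z0 and radius r.
Center = (-7, 10), radius = 9

Circle with center (-7, 10) and radius 9


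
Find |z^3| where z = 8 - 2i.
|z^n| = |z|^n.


|z| = sqrt(64+4) = sqrt(68) = 8.2462
|z^3| = |z|^3 = (sqrt(68))^3 = 68*sqrt(68)

|z^3| = 68*sqrt(68) ≈ 560.7424


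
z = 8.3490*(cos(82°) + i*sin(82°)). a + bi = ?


a = 8.3490*cos(82°) = 8.3490*0.139173 = 1.1620
b = 8.3490*sin(82°) = 8.3490*0.990268 = 8.2677

1.1620 + 8.2677i


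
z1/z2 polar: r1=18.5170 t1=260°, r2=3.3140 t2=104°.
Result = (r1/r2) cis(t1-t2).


r = 18.5170 / 3.3140 = 5.5875
theta = 260° - 104° = 156° = 156° (mod 360)

5.5875 cis(156°)


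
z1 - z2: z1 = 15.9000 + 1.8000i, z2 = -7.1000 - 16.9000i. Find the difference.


Real: 15.9 + 7.1 = 23
Imag: 1.8 + 16.9 = 18.7

23.0000 + 18.7000i


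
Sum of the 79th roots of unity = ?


The sum of all 79th roots of unity is 0.
Geometric series: (1 - w^79)/(1 - w) = (1-1)/(1-w) = 0 since w^79 = 1, w ≠ 1.
Alternatively: coefficient of z^78 in z^79 - 1 is 0.

0


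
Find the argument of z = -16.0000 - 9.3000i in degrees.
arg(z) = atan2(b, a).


Re = -16, Im = -9.3
arg = atan2(-9.3, -16) = -149.8327 degrees

arg(z) = -149.8327 degrees


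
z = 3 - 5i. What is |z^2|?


|z| = sqrt(9+25) = sqrt(34) = 5.8310
|z^2| = |z|^2 = (sqrt(34))^2 = 34

|z^2| = 34


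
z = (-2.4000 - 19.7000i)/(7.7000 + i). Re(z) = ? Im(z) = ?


Multiply by conjugate: (-2.4000 - 19.7000i)(7.7000 - i) / (7.7^2 + 1^2)
Numerator real = -2.4*7.7 - (19.7)*1 = -38.18
Numerator imag = -19.7*7.7 - (-2.4)*1 = -149.29
Denominator = 60.29
Re(z) = -38.18/60.29 = -0.6333
Im(z) = -149.29/60.29 = -2.4762

Re(z) = -0.6333, Im(z) = -2.4762


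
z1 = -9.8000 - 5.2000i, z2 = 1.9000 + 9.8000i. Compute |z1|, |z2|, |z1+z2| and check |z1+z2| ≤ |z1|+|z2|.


|z1| = sqrt((-9.8)^2 + (-5.2)^2) = sqrt(123.08) = 11.0941
|z2| = sqrt(1.9^2 + 9.8^2) = sqrt(99.65) = 9.9825
z1+z2 = -7.9000 + 4.6000i
|z1+z2| = sqrt(83.57) = 9.1417
|z1|+|z2| = 11.0941 + 9.9825 = 21.0766

|z1+z2| = 9.1417 ≤ |z1|+|z2| = 21.0766 (verified)


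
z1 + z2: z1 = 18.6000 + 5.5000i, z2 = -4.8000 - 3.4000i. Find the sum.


Real: 18.6 - 4.8 = 13.8
Imag: 5.5 - 3.4 = 2.1

13.8000 + 2.1000i


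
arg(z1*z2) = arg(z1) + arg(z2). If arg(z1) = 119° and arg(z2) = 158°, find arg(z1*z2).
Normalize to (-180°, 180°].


arg(z1*z2) = 119° + 158° = 277°
Normalized to (-180°, 180°]: -83°

-83°


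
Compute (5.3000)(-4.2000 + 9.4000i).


Real = 5.3*(-4.2) - 0*9.4 = -22.26 - 0 = -22.26
Imag = 5.3*9.4 - (4.2)*0 = 49.82 + 0 = 49.82

-22.2600 + 49.8200i


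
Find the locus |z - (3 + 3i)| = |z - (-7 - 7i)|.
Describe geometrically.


Equal distances means the locus is the perpendicular bisector of z1 and z2.
Midpoint = ((3+(-7))/2, (3+(-7))/2) = (-2.0000, -2.0000)

Perpendicular bisector through (-2.0000, -2.0000)


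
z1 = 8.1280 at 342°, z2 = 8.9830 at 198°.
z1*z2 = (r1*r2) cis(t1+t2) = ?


r = 8.1280 * 8.9830 = 73.0138
theta = 342° + 198° = 540° = 180° (mod 360)

73.0138 cis(180°)


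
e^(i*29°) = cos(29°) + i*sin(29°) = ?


cos(29°) = 0.8746
sin(29°) = 0.4848

e^(i*29°) = 0.8746 + 0.4848i


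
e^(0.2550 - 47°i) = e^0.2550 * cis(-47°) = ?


e^0.2550 = 1.2905
cos(-47°) = 0.682
sin(-47°) = -0.73135
Real = 1.2905*0.682 = 0.8801
Imag = 1.2905*(-0.73135) = -0.9438

0.8801 - 0.9438i


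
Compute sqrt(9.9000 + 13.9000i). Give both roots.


|z| = sqrt(98.01+193.21) = 17.0652
sqrt((|z|+a)/2) = sqrt((17.0652+9.9)/2) = sqrt(13.4826) = 3.6719
sqrt((|z|-a)/2) = sqrt((17.0652-9.9)/2) = sqrt(3.5826) = 1.8928

±(3.6719 + 1.8928i) i.e. 3.6719 + 1.8928i and -3.6719 - 1.8928i


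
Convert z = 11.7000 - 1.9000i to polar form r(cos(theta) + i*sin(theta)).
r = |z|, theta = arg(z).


r = sqrt(136.89+3.61) = sqrt(140.5) = 11.8533
theta = atan2(-1.9, 11.7) = -9.2239 degrees

r = 11.8533, theta = -9.2239 degrees


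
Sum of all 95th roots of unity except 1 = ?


With w = e^(2*pi*i/95), all 95 of the 95th roots of unity w^0 = 1, w, ..., w^(94) sum to 0: 1 + w + ... + w^(94) = (1 - w^95)/(1 - w) = 0 since w^95 = 1, w ≠ 1.
Removing the root 1: w + w^2 + ... + w^(94) = 0 - 1 = -1

Sum = -1


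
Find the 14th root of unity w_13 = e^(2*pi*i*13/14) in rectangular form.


Angle = 360*13/14 = 334.2857°
a = cos(334.2857°) = 0.9010
b = sin(334.2857°) = -0.4339

0.9010 - 0.4339i


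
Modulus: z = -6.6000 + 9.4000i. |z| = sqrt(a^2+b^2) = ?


|z| = sqrt((-6.6)^2 + 9.4^2) = sqrt(43.56 + 88.36) = sqrt(131.92) = 11.4856

|z| = 11.4856


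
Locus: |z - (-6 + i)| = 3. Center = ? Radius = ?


|z - z0| = r is a circle with center z0 and radius r.
Center = (-6, 1), radius = 3

Circle with center (-6, 1) and radius 3


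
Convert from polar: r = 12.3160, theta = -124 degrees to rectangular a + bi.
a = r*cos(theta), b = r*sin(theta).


a = 12.3160*cos(-124°) = 12.3160*(-0.55919) = -6.8870
b = 12.3160*sin(-124°) = 12.3160*(-0.829038) = -10.2104

-6.8870 - 10.2104i


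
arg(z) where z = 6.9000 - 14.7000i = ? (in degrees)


Re = 6.9, Im = -14.7
arg = atan2(-14.7, 6.9) = -64.8552 degrees

arg(z) = -64.8552 degrees


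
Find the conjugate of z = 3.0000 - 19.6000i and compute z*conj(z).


z_bar = 3.0000 + 19.6000i
z*z_bar = 3^2 + (-19.6)^2 = 9 + 384.16 = 393.16

z_bar = 3.0000 + 19.6000i, z*z_bar = 393.16


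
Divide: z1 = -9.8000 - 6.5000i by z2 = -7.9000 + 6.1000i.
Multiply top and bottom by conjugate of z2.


Conjugate of z2 = -7.9000 - 6.1000i
Numerator: (-9.8000 - 6.5000i)(-7.9000 - 6.1000i) = 37.7700 + 111.1300i
Denominator: (-7.9)^2 + 6.1^2 = 99.62
Result = (37.7700 + 111.1300i)/99.62

0.3791 + 1.1155i


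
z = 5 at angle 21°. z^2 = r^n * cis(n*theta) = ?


r^2 = 5^2 = 25
n*theta = 2*21° = 42° = 42° (mod 360)
a = 25*cos(42°) = 18.5786
b = 25*sin(42°) = 16.7283

25 cis(42°) = 18.5786 + 16.7283i


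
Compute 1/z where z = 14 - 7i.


|z|^2 = 196+49 = 245
1/z = (14 + 7i)/245

1/z = 0.0571 + 0.0286i


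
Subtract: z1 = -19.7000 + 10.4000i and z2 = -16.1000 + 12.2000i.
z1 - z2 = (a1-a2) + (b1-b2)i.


Real: -19.7 + 16.1 = -3.6
Imag: 10.4 - 12.2 = -1.8

-3.6000 - 1.8000i


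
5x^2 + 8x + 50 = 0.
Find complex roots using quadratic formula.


disc = 8^2 - 4*5*50 = 64 - 1000 = -936
sqrt(|disc|) = sqrt(936) = 30.5941
Real part = -8/(2*5) = -0.8000
Imag part = 30.5941/(2*5) = 3.0594

-0.8000 ± 3.0594i


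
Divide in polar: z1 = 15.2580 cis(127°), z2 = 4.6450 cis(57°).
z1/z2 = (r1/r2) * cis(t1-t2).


r = 15.2580 / 4.6450 = 3.2848
theta = 127° - 57° = 70° = 70° (mod 360)

3.2848 cis(70°)


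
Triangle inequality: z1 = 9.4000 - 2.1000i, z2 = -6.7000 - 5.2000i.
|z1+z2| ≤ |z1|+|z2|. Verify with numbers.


|z1| = sqrt(9.4^2 + (-2.1)^2) = sqrt(92.77) = 9.6317
|z2| = sqrt((-6.7)^2 + (-5.2)^2) = sqrt(71.93) = 8.4812
z1+z2 = 2.7000 - 7.3000i
|z1+z2| = sqrt(60.58) = 7.7833
|z1|+|z2| = 9.6317 + 8.4812 = 18.1129

|z1+z2| = 7.7833 ≤ |z1|+|z2| = 18.1129 (verified)


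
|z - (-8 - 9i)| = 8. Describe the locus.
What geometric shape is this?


|z - z0| = r is a circle with center z0 and radius r.
Center = (-8, -9), radius = 8

Circle with center (-8, -9) and radius 8


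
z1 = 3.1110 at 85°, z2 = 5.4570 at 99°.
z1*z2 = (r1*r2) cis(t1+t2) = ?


r = 3.1110 * 5.4570 = 16.9767
theta = 85° + 99° = 184° = 184° (mod 360)

16.9767 cis(184°)


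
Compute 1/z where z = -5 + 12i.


|z|^2 = 25+144 = 169
1/z = (-5 - 12i)/169

1/z = -0.0296 - 0.0710i


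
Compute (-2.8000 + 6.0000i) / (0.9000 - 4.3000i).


Conjugate of z2 = 0.9000 + 4.3000i
Numerator: (-2.8000 + 6.0000i)(0.9000 + 4.3000i) = -28.3200 - 6.6400i
Denominator: 0.9^2 + (-4.3)^2 = 19.3
Result = (-28.3200 - 6.6400i)/19.3

-1.4674 - 0.3440i


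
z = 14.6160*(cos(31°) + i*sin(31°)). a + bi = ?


a = 14.6160*cos(31°) = 14.6160*0.85717 = 12.5284
b = 14.6160*sin(31°) = 14.6160*0.51504 = 7.5278

12.5284 + 7.5278i


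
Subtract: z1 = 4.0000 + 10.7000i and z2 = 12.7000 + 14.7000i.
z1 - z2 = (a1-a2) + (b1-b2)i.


Real: 4 - 12.7 = -8.7
Imag: 10.7 - 14.7 = -4

-8.7000 - 4.0000i


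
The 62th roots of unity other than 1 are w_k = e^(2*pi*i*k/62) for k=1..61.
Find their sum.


With w = e^(2*pi*i/62), all 62 of the 62th roots of unity w^0 = 1, w, ..., w^(61) sum to 0: 1 + w + ... + w^(61) = (1 - w^62)/(1 - w) = 0 since w^62 = 1, w ≠ 1.
Removing the root 1: w + w^2 + ... + w^(61) = 0 - 1 = -1

Sum = -1


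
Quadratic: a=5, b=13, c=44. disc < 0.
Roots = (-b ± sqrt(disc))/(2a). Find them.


disc = 13^2 - 4*5*44 = 169 - 880 = -711
sqrt(|disc|) = sqrt(711) = 26.6646
Real part = -13/(2*5) = -1.3000
Imag part = 26.6646/(2*5) = 2.6665

-1.3000 ± 2.6665i


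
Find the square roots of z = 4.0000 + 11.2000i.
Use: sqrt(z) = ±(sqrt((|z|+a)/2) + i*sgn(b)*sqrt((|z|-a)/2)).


|z| = sqrt(16+125.44) = 11.8929
sqrt((|z|+a)/2) = sqrt((11.8929+4)/2) = sqrt(7.9464) = 2.8189
sqrt((|z|-a)/2) = sqrt((11.8929-4)/2) = sqrt(3.9464) = 1.9866

±(2.8189 + 1.9866i) i.e. 2.8189 + 1.9866i and -2.8189 - 1.9866i


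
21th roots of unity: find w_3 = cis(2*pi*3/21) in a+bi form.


Angle = 360*3/21 = 51.4286°
a = cos(51.4286°) = 0.6235
b = sin(51.4286°) = 0.7818

0.6235 + 0.7818i


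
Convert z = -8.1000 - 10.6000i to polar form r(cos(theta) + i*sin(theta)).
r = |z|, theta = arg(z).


r = sqrt(65.61+112.36) = sqrt(177.97) = 13.3405
theta = atan2(-10.6, -8.1) = -127.3853 degrees

r = 13.3405, theta = -127.3853 degrees


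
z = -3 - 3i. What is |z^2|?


|z| = sqrt(9+9) = sqrt(18) = 4.2426
|z^2| = |z|^2 = (sqrt(18))^2 = 18

|z^2| = 18


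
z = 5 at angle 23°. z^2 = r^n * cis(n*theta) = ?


r^2 = 5^2 = 25
n*theta = 2*23° = 46° = 46° (mod 360)
a = 25*cos(46°) = 17.3665
b = 25*sin(46°) = 17.9835

25 cis(46°) = 17.3665 + 17.9835i


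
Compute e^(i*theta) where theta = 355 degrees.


cos(355°) = 0.9962
sin(355°) = -0.0872

e^(i*355°) = 0.9962 - 0.0872i


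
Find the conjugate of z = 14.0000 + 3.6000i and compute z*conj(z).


z_bar = 14.0000 - 3.6000i
z*z_bar = 14^2 + 3.6^2 = 196 + 12.96 = 208.96

z_bar = 14.0000 - 3.6000i, z*z_bar = 208.96


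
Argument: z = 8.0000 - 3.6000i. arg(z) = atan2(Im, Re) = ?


Re = 8, Im = -3.6
arg = atan2(-3.6, 8) = -24.2277 degrees

arg(z) = -24.2277 degrees


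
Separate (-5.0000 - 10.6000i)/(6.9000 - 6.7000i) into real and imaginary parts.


Multiply by conjugate: (-5.0000 - 10.6000i)(6.9000 + 6.7000i) / (6.9^2 + (-6.7)^2)
Numerator real = -5*6.9 - (10.6)*(-6.7) = 36.52
Numerator imag = -10.6*6.9 - (-5)*(-6.7) = -106.64
Denominator = 92.5
Re(z) = 36.52/92.5 = 0.3948
Im(z) = -106.64/92.5 = -1.1529

Re(z) = 0.3948, Im(z) = -1.1529


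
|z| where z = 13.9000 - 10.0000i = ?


|z| = sqrt(13.9^2 + (-10)^2) = sqrt(193.21 + 100) = sqrt(293.21) = 17.1234

|z| = 17.1234


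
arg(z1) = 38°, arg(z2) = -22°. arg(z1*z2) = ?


arg(z1*z2) = 38° - 22° = 16°
Normalized to (-180°, 180°]: 16°

16°


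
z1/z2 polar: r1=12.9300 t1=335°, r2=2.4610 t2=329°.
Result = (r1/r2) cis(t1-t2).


r = 12.9300 / 2.4610 = 5.2540
theta = 335° - 329° = 6° = 6° (mod 360)

5.2540 cis(6°)


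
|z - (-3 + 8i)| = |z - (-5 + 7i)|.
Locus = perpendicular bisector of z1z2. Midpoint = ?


Equal distances means the locus is the perpendicular bisector of z1 and z2.
Midpoint = ((-3+(-5))/2, (8+7)/2) = (-4.0000, 7.5000)

Perpendicular bisector through (-4.0000, 7.5000)


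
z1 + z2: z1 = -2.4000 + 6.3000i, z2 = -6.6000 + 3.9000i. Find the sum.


Real: -2.4 - 6.6 = -9
Imag: 6.3 + 3.9 = 10.2

-9.0000 + 10.2000i


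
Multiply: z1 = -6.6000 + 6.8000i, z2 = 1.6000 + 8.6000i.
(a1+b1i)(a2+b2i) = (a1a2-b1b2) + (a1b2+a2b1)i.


Real = -6.6*1.6 - 6.8*8.6 = -10.56 - 58.48 = -69.04
Imag = -6.6*8.6 + 1.6*6.8 = -56.76 + 10.88 = -45.88

-69.0400 - 45.8800i


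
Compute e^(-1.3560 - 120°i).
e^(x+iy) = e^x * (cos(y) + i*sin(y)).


e^-1.3560 = 0.25769
cos(-120°) = -0.5
sin(-120°) = -0.866
Real = 0.25769*(-0.5) = -0.1288
Imag = 0.25769*(-0.866) = -0.2232

-0.1288 - 0.2232i


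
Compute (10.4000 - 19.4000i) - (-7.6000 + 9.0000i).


Real: 10.4 + 7.6 = 18
Imag: -19.4 - 9 = -28.4

18.0000 - 28.4000i


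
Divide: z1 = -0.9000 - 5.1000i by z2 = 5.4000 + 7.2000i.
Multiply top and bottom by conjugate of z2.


Conjugate of z2 = 5.4000 - 7.2000i
Numerator: (-0.9000 - 5.1000i)(5.4000 - 7.2000i) = -41.5800 - 21.0600i
Denominator: 5.4^2 + 7.2^2 = 81
Result = (-41.5800 - 21.0600i)/81

-0.5133 - 0.2600i


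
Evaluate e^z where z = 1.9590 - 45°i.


e^1.9590 = 7.0922
cos(-45°) = 0.70711
sin(-45°) = -0.70711
Real = 7.0922*0.70711 = 5.0150
Imag = 7.0922*(-0.70711) = -5.0150

5.0150 - 5.0150i


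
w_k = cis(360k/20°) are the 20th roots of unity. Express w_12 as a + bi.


Angle = 360*12/20 = 216°
a = cos(216°) = -0.8090
b = sin(216°) = -0.5878

-0.8090 - 0.5878i


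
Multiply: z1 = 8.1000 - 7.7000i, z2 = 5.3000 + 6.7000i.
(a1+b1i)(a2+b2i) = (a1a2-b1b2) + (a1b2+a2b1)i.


Real = 8.1*5.3 - (-7.7)*6.7 = 42.93 - (-51.59) = 94.52
Imag = 8.1*6.7 + 5.3*(-7.7) = 54.27 - (40.81) = 13.46

94.5200 + 13.4600i


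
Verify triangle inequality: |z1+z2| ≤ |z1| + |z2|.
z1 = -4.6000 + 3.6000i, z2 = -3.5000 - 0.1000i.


|z1| = sqrt((-4.6)^2 + 3.6^2) = sqrt(34.12) = 5.8412
|z2| = sqrt((-3.5)^2 + (-0.1)^2) = sqrt(12.26) = 3.5014
z1+z2 = -8.1000 + 3.5000i
|z1+z2| = sqrt(77.86) = 8.8238
|z1|+|z2| = 5.8412 + 3.5014 = 9.3426

|z1+z2| = 8.8238 ≤ |z1|+|z2| = 9.3426 (verified)


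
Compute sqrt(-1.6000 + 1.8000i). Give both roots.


|z| = sqrt(2.56+3.24) = 2.4083
sqrt((|z|+a)/2) = sqrt((2.4083+(-1.6))/2) = sqrt(0.4042) = 0.6357
sqrt((|z|-a)/2) = sqrt((2.4083-(-1.6))/2) = sqrt(2.0042) = 1.4157

±(0.6357 + 1.4157i) i.e. 0.6357 + 1.4157i and -0.6357 - 1.4157i


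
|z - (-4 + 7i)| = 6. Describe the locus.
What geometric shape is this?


|z - z0| = r is a circle with center z0 and radius r.
Center = (-4, 7), radius = 6

Circle with center (-4, 7) and radius 6


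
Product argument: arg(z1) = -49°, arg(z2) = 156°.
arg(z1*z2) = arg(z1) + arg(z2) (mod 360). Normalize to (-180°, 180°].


arg(z1*z2) = -49° + 156° = 107°
Normalized to (-180°, 180°]: 107°

107°


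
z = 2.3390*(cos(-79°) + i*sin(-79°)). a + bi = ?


a = 2.3390*cos(-79°) = 2.3390*0.1908 = 0.4463
b = 2.3390*sin(-79°) = 2.3390*(-0.9816) = -2.2960

0.4463 - 2.2960i


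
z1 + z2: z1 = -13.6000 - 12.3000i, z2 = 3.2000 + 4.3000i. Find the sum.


Real: -13.6 + 3.2 = -10.4
Imag: -12.3 + 4.3 = -8

-10.4000 - 8.0000i


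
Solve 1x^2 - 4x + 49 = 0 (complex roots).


disc = (-4)^2 - 4*1*49 = 16 - 196 = -180
sqrt(|disc|) = sqrt(180) = 13.4164
Real part = 4/(2*1) = 2.0000
Imag part = 13.4164/(2*1) = 6.7082

2.0000 ± 6.7082i


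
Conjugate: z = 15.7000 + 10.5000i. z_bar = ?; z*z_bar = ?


z_bar = 15.7000 - 10.5000i
z*z_bar = 15.7^2 + 10.5^2 = 246.49 + 110.25 = 356.74

z_bar = 15.7000 - 10.5000i, z*z_bar = 356.74


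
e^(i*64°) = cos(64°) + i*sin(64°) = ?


cos(64°) = 0.4384
sin(64°) = 0.8988

e^(i*64°) = 0.4384 + 0.8988i


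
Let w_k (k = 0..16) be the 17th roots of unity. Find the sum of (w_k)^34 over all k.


The roots are w_k = w^k with w = e^(2*pi*i/17), and (w^k)^34 = (w^34)^k.
So S = 1 + u + u^2 + ... + u^(16) with u = w^34.
34 = 2*17 + 0, so 34 is a multiple of 17 and u = (w^17)^2 = 1.
Every one of the 17 terms equals 1: S = 17

S = 17


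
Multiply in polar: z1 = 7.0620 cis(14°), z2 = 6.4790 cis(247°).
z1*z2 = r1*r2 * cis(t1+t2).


r = 7.0620 * 6.4790 = 45.7547
theta = 14° + 247° = 261° = 261° (mod 360)

45.7547 cis(261°)


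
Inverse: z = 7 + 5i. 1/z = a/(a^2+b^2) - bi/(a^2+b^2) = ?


|z|^2 = 49+25 = 74
1/z = (7 - 5i)/74

1/z = 0.0946 - 0.0676i


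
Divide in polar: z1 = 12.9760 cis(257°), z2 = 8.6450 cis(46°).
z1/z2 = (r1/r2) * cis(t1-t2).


r = 12.9760 / 8.6450 = 1.5010
theta = 257° - 46° = 211° = 211° (mod 360)

1.5010 cis(211°)


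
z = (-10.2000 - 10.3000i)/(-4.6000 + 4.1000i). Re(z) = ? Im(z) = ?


Multiply by conjugate: (-10.2000 - 10.3000i)(-4.6000 - 4.1000i) / ((-4.6)^2 + 4.1^2)
Numerator real = -10.2*(-4.6) - (10.3)*4.1 = 4.69
Numerator imag = -10.3*(-4.6) - (-10.2)*4.1 = 89.2
Denominator = 37.97
Re(z) = 4.69/37.97 = 0.1235
Im(z) = 89.2/37.97 = 2.3492

Re(z) = 0.1235, Im(z) = 2.3492


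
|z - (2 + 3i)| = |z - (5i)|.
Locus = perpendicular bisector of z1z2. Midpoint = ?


Equal distances means the locus is the perpendicular bisector of z1 and z2.
Midpoint = ((2+0)/2, (3+5)/2) = (1.0000, 4.0000)

Perpendicular bisector through (1.0000, 4.0000)


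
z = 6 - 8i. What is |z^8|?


|z| = sqrt(36+64) = sqrt(100) = 10
|z^8| = |z|^8 = 10^8 = 100000000

|z^8| = 100000000


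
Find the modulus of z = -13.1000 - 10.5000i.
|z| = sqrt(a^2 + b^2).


|z| = sqrt((-13.1)^2 + (-10.5)^2) = sqrt(171.61 + 110.25) = sqrt(281.86) = 16.7887

|z| = 16.7887


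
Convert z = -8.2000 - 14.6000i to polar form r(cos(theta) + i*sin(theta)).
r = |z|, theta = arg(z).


r = sqrt(67.24+213.16) = sqrt(280.4) = 16.7451
theta = atan2(-14.6, -8.2) = -119.3205 degrees

r = 16.7451, theta = -119.3205 degrees


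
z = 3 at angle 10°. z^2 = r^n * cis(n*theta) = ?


r^2 = 3^2 = 9
n*theta = 2*10° = 20° = 20° (mod 360)
a = 9*cos(20°) = 8.4572
b = 9*sin(20°) = 3.0782

9 cis(20°) = 8.4572 + 3.0782i


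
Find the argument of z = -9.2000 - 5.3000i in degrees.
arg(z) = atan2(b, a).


Re = -9.2, Im = -5.3
arg = atan2(-5.3, -9.2) = -150.0543 degrees

arg(z) = -150.0543 degrees


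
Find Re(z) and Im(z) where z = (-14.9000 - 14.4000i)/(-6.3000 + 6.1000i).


Multiply by conjugate: (-14.9000 - 14.4000i)(-6.3000 - 6.1000i) / ((-6.3)^2 + 6.1^2)
Numerator real = -14.9*(-6.3) - (14.4)*6.1 = 6.03
Numerator imag = -14.4*(-6.3) - (-14.9)*6.1 = 181.61
Denominator = 76.9
Re(z) = 6.03/76.9 = 0.0784
Im(z) = 181.61/76.9 = 2.3616

Re(z) = 0.0784, Im(z) = 2.3616


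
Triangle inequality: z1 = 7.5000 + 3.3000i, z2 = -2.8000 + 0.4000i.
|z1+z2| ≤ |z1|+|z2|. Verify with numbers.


|z1| = sqrt(7.5^2 + 3.3^2) = sqrt(67.14) = 8.1939
|z2| = sqrt((-2.8)^2 + 0.4^2) = sqrt(8) = 2.8284
z1+z2 = 4.7000 + 3.7000i
|z1+z2| = sqrt(35.78) = 5.9816
|z1|+|z2| = 8.1939 + 2.8284 = 11.0223

|z1+z2| = 5.9816 ≤ |z1|+|z2| = 11.0223 (verified)


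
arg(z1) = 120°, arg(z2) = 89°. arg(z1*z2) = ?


arg(z1*z2) = 120° + 89° = 209°
Normalized to (-180°, 180°]: -151°

-151°


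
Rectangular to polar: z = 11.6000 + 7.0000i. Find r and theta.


r = sqrt(134.56+49) = sqrt(183.56) = 13.5484
theta = atan2(7, 11.6) = 31.1088 degrees

r = 13.5484, theta = 31.1088 degrees


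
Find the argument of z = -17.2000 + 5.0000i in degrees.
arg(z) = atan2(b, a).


Re = -17.2, Im = 5
arg = atan2(5, -17.2) = 163.7910 degrees

arg(z) = 163.7910 degrees


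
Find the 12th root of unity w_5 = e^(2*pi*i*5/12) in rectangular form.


Angle = 360*5/12 = 150°
a = cos(150°) = -0.8660
b = sin(150°) = 0.5000

-0.8660 + 0.5000i


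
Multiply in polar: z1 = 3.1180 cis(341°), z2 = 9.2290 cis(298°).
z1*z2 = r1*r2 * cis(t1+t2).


r = 3.1180 * 9.2290 = 28.7760
theta = 341° + 298° = 639° = 279° (mod 360)

28.7760 cis(279°)


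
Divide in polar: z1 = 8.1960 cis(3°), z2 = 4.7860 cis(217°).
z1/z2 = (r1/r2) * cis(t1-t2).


r = 8.1960 / 4.7860 = 1.7125
theta = 3° - 217° = -214° = 146° (mod 360)

1.7125 cis(146°)


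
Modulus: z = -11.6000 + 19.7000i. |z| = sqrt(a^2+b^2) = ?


|z| = sqrt((-11.6)^2 + 19.7^2) = sqrt(134.56 + 388.09) = sqrt(522.65) = 22.8615

|z| = 22.8615


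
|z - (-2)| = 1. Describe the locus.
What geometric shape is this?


|z - z0| = r is a circle with center z0 and radius r.
Center = (-2, 0), radius = 1

Circle with center (-2, 0) and radius 1


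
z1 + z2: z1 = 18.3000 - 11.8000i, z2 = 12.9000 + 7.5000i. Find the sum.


Real: 18.3 + 12.9 = 31.2
Imag: -11.8 + 7.5 = -4.3

31.2000 - 4.3000i


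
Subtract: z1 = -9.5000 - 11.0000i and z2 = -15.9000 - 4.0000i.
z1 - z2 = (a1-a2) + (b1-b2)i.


Real: -9.5 + 15.9 = 6.4
Imag: -11 + 4 = -7

6.4000 - 7.0000i


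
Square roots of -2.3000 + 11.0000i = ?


|z| = sqrt(5.29+121) = 11.2379
sqrt((|z|+a)/2) = sqrt((11.2379+(-2.3))/2) = sqrt(4.4689) = 2.1140
sqrt((|z|-a)/2) = sqrt((11.2379-(-2.3))/2) = sqrt(6.7689) = 2.6017

±(2.1140 + 2.6017i) i.e. 2.1140 + 2.6017i and -2.1140 - 2.6017i


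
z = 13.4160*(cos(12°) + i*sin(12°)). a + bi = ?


a = 13.4160*cos(12°) = 13.4160*0.978148 = 13.1228
b = 13.4160*sin(12°) = 13.4160*0.20791 = 2.7893

13.1228 + 2.7893i


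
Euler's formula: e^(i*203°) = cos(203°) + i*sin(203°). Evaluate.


cos(203°) = -0.9205
sin(203°) = -0.3907

e^(i*203°) = -0.9205 - 0.3907i


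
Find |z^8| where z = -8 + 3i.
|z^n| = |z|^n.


|z| = sqrt(64+9) = sqrt(73) = 8.5440
|z^8| = |z|^8 = (sqrt(73))^8 = 73^4 = 28398241

|z^8| = 28398241


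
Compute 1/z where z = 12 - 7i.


|z|^2 = 144+49 = 193
1/z = (12 + 7i)/193

1/z = 0.0622 + 0.0363i


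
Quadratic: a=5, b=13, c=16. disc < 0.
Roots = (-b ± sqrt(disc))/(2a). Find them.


disc = 13^2 - 4*5*16 = 169 - 320 = -151
sqrt(|disc|) = sqrt(151) = 12.2882
Real part = -13/(2*5) = -1.3000
Imag part = 12.2882/(2*5) = 1.2288

-1.3000 ± 1.2288i


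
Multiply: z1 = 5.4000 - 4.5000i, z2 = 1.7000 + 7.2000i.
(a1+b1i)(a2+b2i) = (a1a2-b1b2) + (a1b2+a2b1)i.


Real = 5.4*1.7 - (-4.5)*7.2 = 9.18 - (-32.4) = 41.58
Imag = 5.4*7.2 + 1.7*(-4.5) = 38.88 - (7.65) = 31.23

41.5800 + 31.2300i


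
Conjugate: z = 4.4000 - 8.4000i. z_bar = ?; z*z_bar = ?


z_bar = 4.4000 + 8.4000i
z*z_bar = 4.4^2 + (-8.4)^2 = 19.36 + 70.56 = 89.92

z_bar = 4.4000 + 8.4000i, z*z_bar = 89.92


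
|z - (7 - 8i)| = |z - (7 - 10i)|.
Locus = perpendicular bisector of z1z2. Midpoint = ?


Equal distances means the locus is the perpendicular bisector of z1 and z2.
Midpoint = ((7+7)/2, (-8+(-10))/2) = (7.0000, -9.0000)

Perpendicular bisector through (7.0000, -9.0000)


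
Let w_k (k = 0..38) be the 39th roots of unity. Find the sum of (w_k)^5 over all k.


The roots are w_k = w^k with w = e^(2*pi*i/39), and (w^k)^5 = (w^5)^k.
So S = 1 + u + u^2 + ... + u^(38) with u = w^5.
5 = 0*39 + 5, so 5 is not a multiple of 39: u = w^5 ≠ 1 (w is a primitive 39th root), while u^39 = (w^39)^5 = 1.
Geometric series: S = (1 - u^39)/(1 - u) = (1 - 1)/(1 - u) = 0

S = 0


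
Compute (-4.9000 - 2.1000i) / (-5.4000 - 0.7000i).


Conjugate of z2 = -5.4000 + 0.7000i
Numerator: (-4.9000 - 2.1000i)(-5.4000 + 0.7000i) = 27.9300 + 7.9100i
Denominator: (-5.4)^2 + (-0.7)^2 = 29.65
Result = (27.9300 + 7.9100i)/29.65

0.9420 + 0.2668i


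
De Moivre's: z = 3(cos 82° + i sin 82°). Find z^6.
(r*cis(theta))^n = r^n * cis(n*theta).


r^6 = 3^6 = 729
n*theta = 6*82° = 492° = 132° (mod 360)
a = 729*cos(132°) = -487.7962
b = 729*sin(132°) = 541.7526

729 cis(132°) = -487.7962 + 541.7526i


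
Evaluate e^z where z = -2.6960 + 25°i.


e^-2.6960 = 0.0675
cos(25°) = 0.9063
sin(25°) = 0.4226
Real = 0.0675*0.9063 = 0.0612
Imag = 0.0675*0.4226 = 0.0285

0.0612 + 0.0285i


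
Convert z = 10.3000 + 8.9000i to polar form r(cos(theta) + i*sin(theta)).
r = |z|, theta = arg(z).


r = sqrt(106.09+79.21) = sqrt(185.3) = 13.6125
theta = atan2(8.9, 10.3) = 40.8296 degrees

r = 13.6125, theta = 40.8296 degrees


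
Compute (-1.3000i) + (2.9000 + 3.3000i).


Real: 0 + 2.9 = 2.9
Imag: -1.3 + 3.3 = 2

2.9000 + 2.0000i


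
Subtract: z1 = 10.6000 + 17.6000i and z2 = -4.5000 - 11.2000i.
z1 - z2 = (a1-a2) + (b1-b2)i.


Real: 10.6 + 4.5 = 15.1
Imag: 17.6 + 11.2 = 28.8

15.1000 + 28.8000i


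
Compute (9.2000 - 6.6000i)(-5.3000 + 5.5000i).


Real = 9.2*(-5.3) - (-6.6)*5.5 = -48.76 - (-36.3) = -12.46
Imag = 9.2*5.5 - (5.3)*(-6.6) = 50.6 + 34.98 = 85.58

-12.4600 + 85.5800i


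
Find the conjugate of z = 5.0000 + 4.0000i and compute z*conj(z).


z_bar = 5.0000 - 4.0000i
z*z_bar = 5^2 + 4^2 = 25 + 16 = 41

z_bar = 5.0000 - 4.0000i, z*z_bar = 41


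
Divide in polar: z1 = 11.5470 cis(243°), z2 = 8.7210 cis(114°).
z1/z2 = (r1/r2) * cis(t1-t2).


r = 11.5470 / 8.7210 = 1.3240
theta = 243° - 114° = 129° = 129° (mod 360)

1.3240 cis(129°)


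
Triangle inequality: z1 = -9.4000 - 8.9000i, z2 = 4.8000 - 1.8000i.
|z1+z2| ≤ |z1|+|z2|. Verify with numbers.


|z1| = sqrt((-9.4)^2 + (-8.9)^2) = sqrt(167.57) = 12.9449
|z2| = sqrt(4.8^2 + (-1.8)^2) = sqrt(26.28) = 5.1264
z1+z2 = -4.6000 - 10.7000i
|z1+z2| = sqrt(135.65) = 11.6469
|z1|+|z2| = 12.9449 + 5.1264 = 18.0713

|z1+z2| = 11.6469 ≤ |z1|+|z2| = 18.0713 (verified)


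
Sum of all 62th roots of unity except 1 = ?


With w = e^(2*pi*i/62), all 62 of the 62th roots of unity w^0 = 1, w, ..., w^(61) sum to 0: 1 + w + ... + w^(61) = (1 - w^62)/(1 - w) = 0 since w^62 = 1, w ≠ 1.
Removing the root 1: w + w^2 + ... + w^(61) = 0 - 1 = -1

Sum = -1


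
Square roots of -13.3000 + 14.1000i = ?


|z| = sqrt(176.89+198.81) = 19.3830
sqrt((|z|+a)/2) = sqrt((19.3830+(-13.3))/2) = sqrt(3.0415) = 1.7440
sqrt((|z|-a)/2) = sqrt((19.3830-(-13.3))/2) = sqrt(16.3415) = 4.0425

±(1.7440 + 4.0425i) i.e. 1.7440 + 4.0425i and -1.7440 - 4.0425i


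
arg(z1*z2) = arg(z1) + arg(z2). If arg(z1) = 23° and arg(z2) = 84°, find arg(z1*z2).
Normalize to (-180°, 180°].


arg(z1*z2) = 23° + 84° = 107°
Normalized to (-180°, 180°]: 107°

107°


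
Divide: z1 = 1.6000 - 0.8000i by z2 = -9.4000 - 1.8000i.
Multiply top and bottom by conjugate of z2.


Conjugate of z2 = -9.4000 + 1.8000i
Numerator: (1.6000 - 0.8000i)(-9.4000 + 1.8000i) = -13.6000 + 10.4000i
Denominator: (-9.4)^2 + (-1.8)^2 = 91.6
Result = (-13.6000 + 10.4000i)/91.6

-0.1485 + 0.1135i


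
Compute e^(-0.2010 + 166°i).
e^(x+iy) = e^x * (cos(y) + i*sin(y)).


e^-0.2010 = 0.8179
cos(166°) = -0.9703
sin(166°) = 0.2419
Real = 0.8179*(-0.9703) = -0.7936
Imag = 0.8179*0.2419 = 0.1979

-0.7936 + 0.1979i


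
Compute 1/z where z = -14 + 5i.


|z|^2 = 196+25 = 221
1/z = (-14 - 5i)/221

1/z = -0.0633 - 0.0226i


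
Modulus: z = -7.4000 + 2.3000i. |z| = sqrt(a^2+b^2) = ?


|z| = sqrt((-7.4)^2 + 2.3^2) = sqrt(54.76 + 5.29) = sqrt(60.05) = 7.7492

|z| = 7.7492


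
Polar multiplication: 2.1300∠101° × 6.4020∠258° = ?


r = 2.1300 * 6.4020 = 13.6363
theta = 101° + 258° = 359° = 359° (mod 360)

13.6363 cis(359°)


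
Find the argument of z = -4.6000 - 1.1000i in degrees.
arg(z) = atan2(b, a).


Re = -4.6, Im = -1.1
arg = atan2(-1.1, -4.6) = -166.5514 degrees

arg(z) = -166.5514 degrees


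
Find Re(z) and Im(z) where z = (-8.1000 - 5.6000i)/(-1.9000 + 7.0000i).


Multiply by conjugate: (-8.1000 - 5.6000i)(-1.9000 - 7.0000i) / ((-1.9)^2 + 7^2)
Numerator real = -8.1*(-1.9) - (5.6)*7 = -23.81
Numerator imag = -5.6*(-1.9) - (-8.1)*7 = 67.34
Denominator = 52.61
Re(z) = -23.81/52.61 = -0.4526
Im(z) = 67.34/52.61 = 1.2800

Re(z) = -0.4526, Im(z) = 1.2800


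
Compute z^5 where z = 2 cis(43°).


r^5 = 2^5 = 32
n*theta = 5*43° = 215° = 215° (mod 360)
a = 32*cos(215°) = -26.2129
b = 32*sin(215°) = -18.3544

32 cis(215°) = -26.2129 - 18.3544i


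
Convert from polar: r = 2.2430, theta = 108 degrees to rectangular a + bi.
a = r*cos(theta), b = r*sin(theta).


a = 2.2430*cos(108°) = 2.2430*(-0.309) = -0.6931
b = 2.2430*sin(108°) = 2.2430*0.95106 = 2.1332

-0.6931 + 2.1332i


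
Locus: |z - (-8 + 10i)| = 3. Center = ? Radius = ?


|z - z0| = r is a circle with center z0 and radius r.
Center = (-8, 10), radius = 3

Circle with center (-8, 10) and radius 3


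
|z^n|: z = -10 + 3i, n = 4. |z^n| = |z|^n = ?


|z| = sqrt(100+9) = sqrt(109) = 10.4403
|z^4| = |z|^4 = (sqrt(109))^4 = 109^2 = 11881

|z^4| = 11881


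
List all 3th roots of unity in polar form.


The 3th roots of unity are cis(360k/3°) for k=0..2
Angle step = 360/3 = 120°
Primitive root: cis(120°)
Primitive root = -0.5000 + 0.8660i

3 roots at angles: 0°, 120°, 240°


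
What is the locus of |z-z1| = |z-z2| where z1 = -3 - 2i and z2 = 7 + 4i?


Equal distances means the locus is the perpendicular bisector of z1 and z2.
Midpoint = ((-3+7)/2, (-2+4)/2) = (2.0000, 1.0000)

Perpendicular bisector through (2.0000, 1.0000)


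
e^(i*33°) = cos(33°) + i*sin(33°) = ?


cos(33°) = 0.8387
sin(33°) = 0.5446

e^(i*33°) = 0.8387 + 0.5446i


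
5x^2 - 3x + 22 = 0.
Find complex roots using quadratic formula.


disc = (-3)^2 - 4*5*22 = 9 - 440 = -431
sqrt(|disc|) = sqrt(431) = 20.7605
Real part = 3/(2*5) = 0.3000
Imag part = 20.7605/(2*5) = 2.0761

0.3000 ± 2.0761i


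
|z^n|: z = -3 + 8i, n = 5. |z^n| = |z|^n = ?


|z| = sqrt(9+64) = sqrt(73) = 8.5440
|z^5| = |z|^5 = (sqrt(73))^5 = 73^2 * sqrt(73) = 5329*sqrt(73)

|z^5| = 5329*sqrt(73) ≈ 45530.9960


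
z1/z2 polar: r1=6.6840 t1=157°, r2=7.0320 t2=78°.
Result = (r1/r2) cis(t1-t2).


r = 6.6840 / 7.0320 = 0.9505
theta = 157° - 78° = 79° = 79° (mod 360)

0.9505 cis(79°)


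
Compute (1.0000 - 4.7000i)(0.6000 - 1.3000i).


Real = 1*0.6 - (-4.7)*(-1.3) = 0.6 - 6.11 = -5.51
Imag = 1*(-1.3) + 0.6*(-4.7) = -1.3 - (2.82) = -4.12

-5.5100 - 4.1200i


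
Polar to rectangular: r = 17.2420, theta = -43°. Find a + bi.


a = 17.2420*cos(-43°) = 17.2420*0.731354 = 12.6100
b = 17.2420*sin(-43°) = 17.2420*(-0.682) = -11.7590

12.6100 - 11.7590i


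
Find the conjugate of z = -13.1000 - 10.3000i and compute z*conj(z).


z_bar = -13.1000 + 10.3000i
z*z_bar = (-13.1)^2 + (-10.3)^2 = 171.61 + 106.09 = 277.7

z_bar = -13.1000 + 10.3000i, z*z_bar = 277.7


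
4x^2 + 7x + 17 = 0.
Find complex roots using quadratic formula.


disc = 7^2 - 4*4*17 = 49 - 272 = -223
sqrt(|disc|) = sqrt(223) = 14.9332
Real part = -7/(2*4) = -0.8750
Imag part = 14.9332/(2*4) = 1.8666

-0.8750 ± 1.8666i


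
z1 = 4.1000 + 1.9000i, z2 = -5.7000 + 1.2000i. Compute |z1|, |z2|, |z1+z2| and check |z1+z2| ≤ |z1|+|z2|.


|z1| = sqrt(4.1^2 + 1.9^2) = sqrt(20.42) = 4.5188
|z2| = sqrt((-5.7)^2 + 1.2^2) = sqrt(33.93) = 5.8249
z1+z2 = -1.6000 + 3.1000i
|z1+z2| = sqrt(12.17) = 3.4886
|z1|+|z2| = 4.5188 + 5.8249 = 10.3437

|z1+z2| = 3.4886 ≤ |z1|+|z2| = 10.3437 (verified)


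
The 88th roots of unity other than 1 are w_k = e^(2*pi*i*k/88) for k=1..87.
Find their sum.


With w = e^(2*pi*i/88), all 88 of the 88th roots of unity w^0 = 1, w, ..., w^(87) sum to 0: 1 + w + ... + w^(87) = (1 - w^88)/(1 - w) = 0 since w^88 = 1, w ≠ 1.
Removing the root 1: w + w^2 + ... + w^(87) = 0 - 1 = -1

Sum = -1


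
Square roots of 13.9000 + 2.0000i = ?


|z| = sqrt(193.21+4) = 14.0431
sqrt((|z|+a)/2) = sqrt((14.0431+13.9)/2) = sqrt(13.9716) = 3.7379
sqrt((|z|-a)/2) = sqrt((14.0431-13.9)/2) = sqrt(0.0716) = 0.2675

±(3.7379 + 0.2675i) i.e. 3.7379 + 0.2675i and -3.7379 - 0.2675i


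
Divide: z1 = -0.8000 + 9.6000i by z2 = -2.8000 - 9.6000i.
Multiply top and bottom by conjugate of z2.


Conjugate of z2 = -2.8000 + 9.6000i
Numerator: (-0.8000 + 9.6000i)(-2.8000 + 9.6000i) = -89.9200 - 34.5600i
Denominator: (-2.8)^2 + (-9.6)^2 = 100
Result = (-89.9200 - 34.5600i)/100

-0.8992 - 0.3456i


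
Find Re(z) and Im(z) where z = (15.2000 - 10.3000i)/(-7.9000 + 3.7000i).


Multiply by conjugate: (15.2000 - 10.3000i)(-7.9000 - 3.7000i) / ((-7.9)^2 + 3.7^2)
Numerator real = 15.2*(-7.9) - (10.3)*3.7 = -158.19
Numerator imag = -10.3*(-7.9) - 15.2*3.7 = 25.13
Denominator = 76.1
Re(z) = -158.19/76.1 = -2.0787
Im(z) = 25.13/76.1 = 0.3302

Re(z) = -2.0787, Im(z) = 0.3302


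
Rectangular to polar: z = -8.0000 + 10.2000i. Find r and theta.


r = sqrt(64+104.04) = sqrt(168.04) = 12.9630
theta = atan2(10.2, -8) = 128.1076 degrees

r = 12.9630, theta = 128.1076 degrees


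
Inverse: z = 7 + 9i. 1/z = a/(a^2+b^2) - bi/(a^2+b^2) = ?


|z|^2 = 49+81 = 130
1/z = (7 - 9i)/130

1/z = 0.0538 - 0.0692i


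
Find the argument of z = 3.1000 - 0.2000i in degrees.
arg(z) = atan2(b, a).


Re = 3.1, Im = -0.2
arg = atan2(-0.2, 3.1) = -3.6914 degrees

arg(z) = -3.6914 degrees


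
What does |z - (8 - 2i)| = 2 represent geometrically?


|z - z0| = r is a circle with center z0 and radius r.
Center = (8, -2), radius = 2

Circle with center (8, -2) and radius 2


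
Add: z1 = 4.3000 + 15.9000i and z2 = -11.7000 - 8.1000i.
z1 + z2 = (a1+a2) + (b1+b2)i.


Real: 4.3 - 11.7 = -7.4
Imag: 15.9 - 8.1 = 7.8

-7.4000 + 7.8000i


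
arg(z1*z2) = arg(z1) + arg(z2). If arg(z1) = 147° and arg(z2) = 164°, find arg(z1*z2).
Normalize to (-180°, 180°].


arg(z1*z2) = 147° + 164° = 311°
Normalized to (-180°, 180°]: -49°

-49°


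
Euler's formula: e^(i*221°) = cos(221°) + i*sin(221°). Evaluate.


cos(221°) = -0.7547
sin(221°) = -0.6561

e^(i*221°) = -0.7547 - 0.6561i


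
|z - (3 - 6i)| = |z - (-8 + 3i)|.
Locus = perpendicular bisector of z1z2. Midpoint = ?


Equal distances means the locus is the perpendicular bisector of z1 and z2.
Midpoint = ((3+(-8))/2, (-6+3)/2) = (-2.5000, -1.5000)

Perpendicular bisector through (-2.5000, -1.5000)


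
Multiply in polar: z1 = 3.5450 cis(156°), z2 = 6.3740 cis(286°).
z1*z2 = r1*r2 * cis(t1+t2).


r = 3.5450 * 6.3740 = 22.5958
theta = 156° + 286° = 442° = 82° (mod 360)

22.5958 cis(82°)


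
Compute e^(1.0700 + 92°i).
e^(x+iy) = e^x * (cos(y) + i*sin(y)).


e^1.0700 = 2.9154
cos(92°) = -0.0349
sin(92°) = 0.99939
Real = 2.9154*(-0.0349) = -0.1017
Imag = 2.9154*0.99939 = 2.9136

-0.1017 + 2.9136i


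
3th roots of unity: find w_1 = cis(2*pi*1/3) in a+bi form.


Angle = 360*1/3 = 120°
a = cos(120°) = -0.5000
b = sin(120°) = 0.8660

-0.5000 + 0.8660i


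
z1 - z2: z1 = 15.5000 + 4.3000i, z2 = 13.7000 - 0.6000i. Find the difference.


Real: 15.5 - 13.7 = 1.8
Imag: 4.3 + 0.6 = 4.9

1.8000 + 4.9000i


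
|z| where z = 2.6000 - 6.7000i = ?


|z| = sqrt(2.6^2 + (-6.7)^2) = sqrt(6.76 + 44.89) = sqrt(51.65) = 7.1868

|z| = 7.1868


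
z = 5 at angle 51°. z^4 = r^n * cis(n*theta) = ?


r^4 = 5^4 = 625
n*theta = 4*51° = 204° = 204° (mod 360)
a = 625*cos(204°) = -570.9659
b = 625*sin(204°) = -254.2104

625 cis(204°) = -570.9659 - 254.2104i


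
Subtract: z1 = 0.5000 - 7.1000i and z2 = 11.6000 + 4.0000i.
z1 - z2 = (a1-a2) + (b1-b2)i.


Real: 0.5 - 11.6 = -11.1
Imag: -7.1 - 4 = -11.1

-11.1000 - 11.1000i


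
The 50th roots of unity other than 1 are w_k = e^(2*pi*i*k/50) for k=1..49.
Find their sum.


With w = e^(2*pi*i/50), all 50 of the 50th roots of unity w^0 = 1, w, ..., w^(49) sum to 0: 1 + w + ... + w^(49) = (1 - w^50)/(1 - w) = 0 since w^50 = 1, w ≠ 1.
Removing the root 1: w + w^2 + ... + w^(49) = 0 - 1 = -1

Sum = -1


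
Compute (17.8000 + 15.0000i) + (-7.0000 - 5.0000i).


Real: 17.8 - 7 = 10.8
Imag: 15 - 5 = 10

10.8000 + 10.0000i


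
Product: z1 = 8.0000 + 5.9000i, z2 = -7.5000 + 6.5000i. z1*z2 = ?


Real = 8*(-7.5) - 5.9*6.5 = -60 - 38.35 = -98.35
Imag = 8*6.5 - (7.5)*5.9 = 52 - (44.25) = 7.75

-98.3500 + 7.7500i


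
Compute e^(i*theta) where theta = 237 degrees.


cos(237°) = -0.5446
sin(237°) = -0.8387

e^(i*237°) = -0.5446 - 0.8387i


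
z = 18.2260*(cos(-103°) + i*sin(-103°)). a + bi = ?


a = 18.2260*cos(-103°) = 18.2260*(-0.224951) = -4.1000
b = 18.2260*sin(-103°) = 18.2260*(-0.97437) = -17.7589

-4.1000 - 17.7589i


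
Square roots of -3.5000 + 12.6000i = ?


|z| = sqrt(12.25+158.76) = 13.0771
sqrt((|z|+a)/2) = sqrt((13.0771+(-3.5))/2) = sqrt(4.7885) = 2.1883
sqrt((|z|-a)/2) = sqrt((13.0771-(-3.5))/2) = sqrt(8.2885) = 2.8790

±(2.1883 + 2.8790i) i.e. 2.1883 + 2.8790i and -2.1883 - 2.8790i


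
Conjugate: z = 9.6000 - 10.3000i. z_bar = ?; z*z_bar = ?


z_bar = 9.6000 + 10.3000i
z*z_bar = 9.6^2 + (-10.3)^2 = 92.16 + 106.09 = 198.25

z_bar = 9.6000 + 10.3000i, z*z_bar = 198.25


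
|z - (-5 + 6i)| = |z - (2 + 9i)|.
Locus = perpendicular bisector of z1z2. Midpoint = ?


Equal distances means the locus is the perpendicular bisector of z1 and z2.
Midpoint = ((-5+2)/2, (6+9)/2) = (-1.5000, 7.5000)

Perpendicular bisector through (-1.5000, 7.5000)


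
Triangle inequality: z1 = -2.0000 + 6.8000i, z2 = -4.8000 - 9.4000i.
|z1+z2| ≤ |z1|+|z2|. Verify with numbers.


|z1| = sqrt((-2)^2 + 6.8^2) = sqrt(50.24) = 7.0880
|z2| = sqrt((-4.8)^2 + (-9.4)^2) = sqrt(111.4) = 10.5546
z1+z2 = -6.8000 - 2.6000i
|z1+z2| = sqrt(53) = 7.2801
|z1|+|z2| = 7.0880 + 10.5546 = 17.6426

|z1+z2| = 7.2801 ≤ |z1|+|z2| = 17.6426 (verified)
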